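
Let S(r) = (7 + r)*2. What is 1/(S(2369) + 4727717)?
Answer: 1/4732469 ≈ 2.1131e-7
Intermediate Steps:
S(r) = 14 + 2*r
1/(S(2369) + 4727717) = 1/((14 + 2*2369) + 4727717) = 1/((14 + 4738) + 4727717) = 1/(4752 + 4727717) = 1/4732469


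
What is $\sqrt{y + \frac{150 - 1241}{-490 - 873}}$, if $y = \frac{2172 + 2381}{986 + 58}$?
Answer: $\frac{\sqrt{345202921}}{8178} \approx 2.2719$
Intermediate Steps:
$y = \frac{157}{36}$ ($y = \frac{4553}{1044} = 4553 \cdot \frac{1}{1044} = \frac{157}{36} \approx 4.3611$)
$\sqrt{y + \frac{150 - 1241}{-490 - 873}} = \sqrt{\frac{157}{36} + \frac{150 - 1241}{-490 - 873}} = \sqrt{\frac{157}{36} - \frac{1091}{-1363}} = \sqrt{\frac{157}{36} - - \frac{1091}{1363}} = \sqrt{\frac{157}{36} + \frac{1091}{1363}} = \sqrt{\frac{253267}{49068}} = \frac{\sqrt{345202921}}{8178}$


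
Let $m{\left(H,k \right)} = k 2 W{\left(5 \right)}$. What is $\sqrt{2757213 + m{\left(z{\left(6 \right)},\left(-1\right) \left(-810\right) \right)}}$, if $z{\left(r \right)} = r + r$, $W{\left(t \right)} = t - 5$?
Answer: $3 \sqrt{306357} \approx 1660.5$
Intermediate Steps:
$W{\left(t \right)} = -5 + t$
$z{\left(r \right)} = 2 r$
$m{\left(H,k \right)} = 0$ ($m{\left(H,k \right)} = k 2 \left(-5 + 5\right) = 2 k 0 = 0$)
$\sqrt{2757213 + m{\left(z{\left(6 \right)},\left(-1\right) \left(-810\right) \right)}} = \sqrt{2757213 + 0} = \sqrt{2757213} = 3 \sqrt{306357}$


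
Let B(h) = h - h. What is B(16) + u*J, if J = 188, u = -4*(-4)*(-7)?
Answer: -21056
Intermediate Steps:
u = -112 (u = 16*(-7) = -112)
B(h) = 0
B(16) + u*J = 0 - 112*188 = 0 - 21056 = -21056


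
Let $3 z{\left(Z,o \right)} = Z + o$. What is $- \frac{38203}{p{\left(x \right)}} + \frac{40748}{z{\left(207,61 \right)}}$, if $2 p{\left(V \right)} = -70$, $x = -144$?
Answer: $\frac{3629236}{2345} \approx 1547.6$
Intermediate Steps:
$z{\left(Z,o \right)} = \frac{Z}{3} + \frac{o}{3}$ ($z{\left(Z,o \right)} = \frac{Z + o}{3} = \frac{Z}{3} + \frac{o}{3}$)
$p{\left(V \right)} = -35$ ($p{\left(V \right)} = \frac{1}{2} \left(-70\right) = -35$)
$- \frac{38203}{p{\left(x \right)}} + \frac{40748}{z{\left(207,61 \right)}} = - \frac{38203}{-35} + \frac{40748}{\frac{1}{3} \cdot 207 + \frac{1}{3} \cdot 61} = \left(-38203\right) \left(- \frac{1}{35}\right) + \frac{40748}{69 + \frac{61}{3}} = \frac{38203}{35} + \frac{40748}{\frac{268}{3}} = \frac{38203}{35} + 40748 \cdot \frac{3}{268} = \frac{38203}{35} + \frac{30561}{67} = \frac{3629236}{2345}$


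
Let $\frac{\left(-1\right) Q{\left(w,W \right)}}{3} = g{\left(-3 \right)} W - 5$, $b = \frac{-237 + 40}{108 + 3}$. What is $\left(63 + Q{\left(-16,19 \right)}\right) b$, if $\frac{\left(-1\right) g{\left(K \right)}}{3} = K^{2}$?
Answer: $- \frac{106183}{37} \approx -2869.8$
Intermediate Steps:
$g{\left(K \right)} = - 3 K^{2}$
$b = - \frac{197}{111} \approx -1.7748$
$Q{\left(w,W \right)} = 15 + 81 W$ ($Q{\left(w,W \right)} = - 3 \left(- 3 \left(-3\right)^{2} W - 5\right) = - 3 \left(\left(-3\right) 9 W - 5\right) = - 3 \left(- 27 W - 5\right) = - 3 \left(-5 - 27 W\right) = 15 + 81 W$)
$\left(63 + Q{\left(-16,19 \right)}\right) b = \left(63 + \left(15 + 81 \cdot 19\right)\right) \left(- \frac{197}{111}\right) = \left(63 + \left(15 + 1539\right)\right) \left(- \frac{197}{111}\right) = \left(63 + 1554\right) \left(- \frac{197}{111}\right) = 1617 \left(- \frac{197}{111}\right) = - \frac{106183}{37}$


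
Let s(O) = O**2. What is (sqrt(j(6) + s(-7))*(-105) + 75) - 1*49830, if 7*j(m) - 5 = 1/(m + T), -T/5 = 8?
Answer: -49755 - 15*sqrt(2815778)/34 ≈ -50495.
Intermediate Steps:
T = -40 (T = -5*8 = -40)
j(m) = 5/7 + 1/(7*(-40 + m)) (j(m) = 5/7 + 1/(7*(m - 40)) = 5/7 + 1/(7*(-40 + m)))
(sqrt(j(6) + s(-7))*(-105) + 75) - 1*49830 = (sqrt((-199 + 5*6)/(7*(-40 + 6)) + (-7)**2)*(-105) + 75) - 1*49830 = (sqrt((1/7)*(-199 + 30)/(-34) + 49)*(-105) + 75) - 49830 = (sqrt((1/7)*(-1/34)*(-169) + 49)*(-105) + 75) - 49830 = (sqrt(169/238 + 49)*(-105) + 75) - 49830 = (sqrt(11831/238)*(-105) + 75) - 49830 = ((sqrt(2815778)/238)*(-105) + 75) - 49830 = (-15*sqrt(2815778)/34 + 75) - 49830 = (75 - 15*sqrt(2815778)/34) - 49830 = -49755 - 15*sqrt(2815778)/34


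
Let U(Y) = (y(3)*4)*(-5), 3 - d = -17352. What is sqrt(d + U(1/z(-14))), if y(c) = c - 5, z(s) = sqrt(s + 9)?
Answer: 7*sqrt(355) ≈ 131.89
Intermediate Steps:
z(s) = sqrt(9 + s)
y(c) = -5 + c
d = 17355 (d = 3 - 1*(-17352) = 3 + 17352 = 17355)
U(Y) = 40 (U(Y) = ((-5 + 3)*4)*(-5) = -2*4*(-5) = -8*(-5) = 40)
sqrt(d + U(1/z(-14))) = sqrt(17355 + 40) = sqrt(17395) = 7*sqrt(355)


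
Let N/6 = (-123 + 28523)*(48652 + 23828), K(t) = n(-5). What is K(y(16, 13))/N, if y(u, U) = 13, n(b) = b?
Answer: -1/2470118400 ≈ -4.0484e-10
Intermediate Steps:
K(t) = -5
N = 12350592000 (N = 6*((-123 + 28523)*(48652 + 23828)) = 6*(28400*72480) = 6*2058432000 = 12350592000)
K(y(16, 13))/N = -5/12350592000 = -5*1/12350592000 = -1/2470118400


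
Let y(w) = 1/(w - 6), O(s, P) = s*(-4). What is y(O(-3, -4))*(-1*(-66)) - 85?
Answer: -74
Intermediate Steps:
O(s, P) = -4*s
y(w) = 1/(-6 + w)
y(O(-3, -4))*(-1*(-66)) - 85 = (-1*(-66))/(-6 - 4*(-3)) - 85 = 66/(-6 + 12) - 85 = 66/6 - 85 = (⅙)*66 - 85 = 11 - 85 = -74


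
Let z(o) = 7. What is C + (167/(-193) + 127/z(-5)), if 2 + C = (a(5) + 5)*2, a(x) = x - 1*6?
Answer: 31448/1351 ≈ 23.278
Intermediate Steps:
a(x) = -6 + x (a(x) = x - 6 = -6 + x)
C = 6 (C = -2 + ((-6 + 5) + 5)*2 = -2 + (-1 + 5)*2 = -2 + 4*2 = -2 + 8 = 6)
C + (167/(-193) + 127/z(-5)) = 6 + (167/(-193) + 127/7) = 6 + (167*(-1/193) + 127*(1/7)) = 6 + (-167/193 + 127/7) = 6 + 23342/1351 = 31448/1351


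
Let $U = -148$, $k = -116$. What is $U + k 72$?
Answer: $-8500$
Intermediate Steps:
$U + k 72 = -148 - 8352 = -8500$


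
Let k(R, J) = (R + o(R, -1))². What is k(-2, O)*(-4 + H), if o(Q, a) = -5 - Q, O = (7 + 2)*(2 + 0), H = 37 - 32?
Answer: 25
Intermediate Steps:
H = 5
O = 18 (O = 9*2 = 18)
k(R, J) = 25 (k(R, J) = (R + (-5 - R))² = (-5)² = 25)
k(-2, O)*(-4 + H) = 25*(-4 + 5) = 25*1 = 25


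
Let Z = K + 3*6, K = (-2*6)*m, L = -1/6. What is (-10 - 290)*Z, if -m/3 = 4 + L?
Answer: -46800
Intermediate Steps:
L = -1/6 (L = -1*1/6 = -1/6 ≈ -0.16667)
m = -23/2 (m = -3*(4 - 1/6) = -3*23/6 = -23/2 ≈ -11.500)
K = 138 (K = -2*6*(-23/2) = -12*(-23/2) = 138)
Z = 156 (Z = 138 + 3*6 = 138 + 18 = 156)
(-10 - 290)*Z = (-10 - 290)*156 = -300*156 = -46800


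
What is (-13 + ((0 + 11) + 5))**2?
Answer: 9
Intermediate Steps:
(-13 + ((0 + 11) + 5))**2 = (-13 + (11 + 5))**2 = (-13 + 16)**2 = 3**2 = 9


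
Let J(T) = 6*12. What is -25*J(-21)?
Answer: -1800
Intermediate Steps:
J(T) = 72
-25*J(-21) = -25*72 = -1800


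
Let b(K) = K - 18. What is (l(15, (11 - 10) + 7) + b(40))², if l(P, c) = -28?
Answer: 36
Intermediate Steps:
b(K) = -18 + K
(l(15, (11 - 10) + 7) + b(40))² = (-28 + (-18 + 40))² = (-28 + 22)² = (-6)² = 36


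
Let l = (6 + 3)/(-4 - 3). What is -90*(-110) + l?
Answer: 69291/7 ≈ 9898.7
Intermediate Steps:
l = -9/7 (l = 9/(-7) = 9*(-1/7) = -9/7 ≈ -1.2857)
-90*(-110) + l = -90*(-110) - 9/7 = 9900 - 9/7 = 69291/7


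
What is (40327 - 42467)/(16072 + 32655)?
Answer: -2140/48727 ≈ -0.043918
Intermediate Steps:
(40327 - 42467)/(16072 + 32655) = -2140/48727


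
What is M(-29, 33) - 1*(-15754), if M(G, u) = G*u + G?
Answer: 14768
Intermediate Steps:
M(G, u) = G + G*u
M(-29, 33) - 1*(-15754) = -29*(1 + 33) - 1*(-15754) = -29*34 + 15754 = -986 + 15754 = 14768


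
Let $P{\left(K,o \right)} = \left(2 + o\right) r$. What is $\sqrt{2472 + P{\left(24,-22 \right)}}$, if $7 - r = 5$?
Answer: $8 \sqrt{38} \approx 49.315$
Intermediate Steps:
$r = 2$ ($r = 7 - 5 = 2$)
$P{\left(K,o \right)} = 4 + 2 o$ ($P{\left(K,o \right)} = \left(2 + o\right) 2 = 4 + 2 o$)
$\sqrt{2472 + P{\left(24,-22 \right)}} = \sqrt{2472 + \left(4 + 2 \left(-22\right)\right)} = \sqrt{2472 + \left(4 - 44\right)} = \sqrt{2472 - 40} = \sqrt{2432} = 8 \sqrt{38}$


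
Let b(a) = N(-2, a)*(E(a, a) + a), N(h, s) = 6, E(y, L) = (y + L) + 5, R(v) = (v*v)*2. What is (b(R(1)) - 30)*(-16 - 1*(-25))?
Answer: 324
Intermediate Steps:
R(v) = 2*v² (R(v) = v²*2 = 2*v²)
E(y, L) = 5 + L + y (E(y, L) = (L + y) + 5 = 5 + L + y)
b(a) = 30 + 18*a (b(a) = 6*((5 + a + a) + a) = 6*((5 + 2*a) + a) = 6*(5 + 3*a) = 30 + 18*a)
(b(R(1)) - 30)*(-16 - 1*(-25)) = ((30 + 18*(2*1²)) - 30)*(-16 - 1*(-25)) = ((30 + 18*(2*1)) - 30)*(-16 + 25) = ((30 + 18*2) - 30)*9 = ((30 + 36) - 30)*9 = (66 - 30)*9 = 36*9 = 324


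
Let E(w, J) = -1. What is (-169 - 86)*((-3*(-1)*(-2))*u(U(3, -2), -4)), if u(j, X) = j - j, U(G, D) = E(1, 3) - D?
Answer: 0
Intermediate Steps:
U(G, D) = -1 - D
u(j, X) = 0
(-169 - 86)*((-3*(-1)*(-2))*u(U(3, -2), -4)) = (-169 - 86)*((-3*(-1)*(-2))*0) = -255*3*(-2)*0 = -(-1530)*0 = -255*0 = 0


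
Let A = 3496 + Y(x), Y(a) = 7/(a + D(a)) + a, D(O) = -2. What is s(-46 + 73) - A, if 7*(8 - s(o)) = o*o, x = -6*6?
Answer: -945885/266 ≈ -3556.0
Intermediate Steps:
x = -36
Y(a) = a + 7/(-2 + a) (Y(a) = 7/(a - 2) + a = 7/(-2 + a) + a = a + 7/(-2 + a))
s(o) = 8 - o²/7 (s(o) = 8 - o*o/7 = 8 - o²/7)
A = 131473/38 (A = 3496 + (7 + (-36)² - 2*(-36))/(-2 - 36) = 3496 + (7 + 1296 + 72)/(-38) = 3496 - 1/38*1375 = 3496 - 1375/38 = 131473/38 ≈ 3459.8)
s(-46 + 73) - A = (8 - (-46 + 73)²/7) - 1*131473/38 = (8 - ⅐*27²) - 131473/38 = (8 - ⅐*729) - 131473/38 = (8 - 729/7) - 131473/38 = -673/7 - 131473/38 = -945885/266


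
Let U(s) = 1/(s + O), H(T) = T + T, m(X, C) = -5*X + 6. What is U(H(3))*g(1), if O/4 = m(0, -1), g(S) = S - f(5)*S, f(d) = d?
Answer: -2/15 ≈ -0.13333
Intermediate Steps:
m(X, C) = 6 - 5*X
H(T) = 2*T
g(S) = -4*S (g(S) = S - 5*S = -4*S)
O = 24 (O = 4*(6 - 5*0) = 4*(6 + 0) = 4*6 = 24)
U(s) = 1/(24 + s) (U(s) = 1/(s + 24) = 1/(24 + s))
U(H(3))*g(1) = (-4*1)/(24 + 2*3) = -4/(24 + 6) = -4/30 = (1/30)*(-4) = -2/15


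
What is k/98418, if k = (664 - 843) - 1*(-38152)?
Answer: 37973/98418 ≈ 0.38583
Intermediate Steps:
k = 37973 (k = -179 + 38152 = 37973)
k/98418 = 37973/98418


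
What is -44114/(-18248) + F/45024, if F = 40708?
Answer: 85282135/25674936 ≈ 3.3216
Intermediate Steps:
-44114/(-18248) + F/45024 = -44114/(-18248) + 40708/45024 = -44114*(-1/18248) + 40708*(1/45024) = 22057/9124 + 10177/11256 = 85282135/25674936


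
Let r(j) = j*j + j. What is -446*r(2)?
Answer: -2676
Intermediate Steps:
r(j) = j + j² (r(j) = j² + j = j + j²)
-446*r(2) = -892*(1 + 2) = -892*3 = -446*6 = -2676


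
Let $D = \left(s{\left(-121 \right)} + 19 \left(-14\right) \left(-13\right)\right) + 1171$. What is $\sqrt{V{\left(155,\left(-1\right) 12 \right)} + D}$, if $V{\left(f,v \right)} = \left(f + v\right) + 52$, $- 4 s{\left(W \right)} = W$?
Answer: $\frac{\sqrt{19417}}{2} \approx 69.672$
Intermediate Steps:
$s{\left(W \right)} = - \frac{W}{4}$
$V{\left(f,v \right)} = 52 + f + v$
$D = \frac{18637}{4}$ ($D = \left(\left(- \frac{1}{4}\right) \left(-121\right) + 19 \left(-14\right) \left(-13\right)\right) + 1171 = \left(\frac{121}{4} - -3458\right) + 1171 = \left(\frac{121}{4} + 3458\right) + 1171 = \frac{13953}{4} + 1171 = \frac{18637}{4} \approx 4659.3$)
$\sqrt{V{\left(155,\left(-1\right) 12 \right)} + D} = \sqrt{\left(52 + 155 - 12\right) + \frac{18637}{4}} = \sqrt{195 + \frac{18637}{4}} = \sqrt{\frac{19417}{4}} = \frac{\sqrt{19417}}{2}$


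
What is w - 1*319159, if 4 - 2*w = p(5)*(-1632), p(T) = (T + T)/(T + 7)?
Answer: -318477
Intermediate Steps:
p(T) = 2*T/(7 + T) (p(T) = (2*T)/(7 + T) = 2*T/(7 + T))
w = 682 (w = 2 - 2*5/(7 + 5)*(-1632)/2 = 2 - 2*5/12*(-1632)/2 = 2 - 2*5*(1/12)*(-1632)/2 = 2 - 5*(-1632)/12 = 2 - ½*(-1360) = 2 + 680 = 682)
w - 1*319159 = 682 - 1*319159 = 682 - 319159 = -318477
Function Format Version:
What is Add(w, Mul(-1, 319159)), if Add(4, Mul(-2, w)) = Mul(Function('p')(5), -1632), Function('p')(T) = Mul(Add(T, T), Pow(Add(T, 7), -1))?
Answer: -318477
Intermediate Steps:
Function('p')(T) = Mul(2, T, Pow(Add(7, T), -1)) (Function('p')(T) = Mul(Mul(2, T), Pow(Add(7, T), -1)) = Mul(2, T, Pow(Add(7, T), -1)))
w = 682 (w = Add(2, Mul(Rational(-1, 2), Mul(Mul(2, 5, Pow(Add(7, 5), -1)), -1632))) = Add(2, Mul(Rational(-1, 2), Mul(Mul(2, 5, Pow(12, -1)), -1632))) = Add(2, Mul(Rational(-1, 2), Mul(Mul(2, 5, Rational(1, 12)), -1632))) = Add(2, Mul(Rational(-1, 2), Mul(Rational(5, 6), -1632))) = Add(2, Mul(Rational(-1, 2), -1360)) = Add(2, 680) = 682)
Add(w, Mul(-1, 319159)) = Add(682, Mul(-1, 319159)) = Add(682, -319159) = -318477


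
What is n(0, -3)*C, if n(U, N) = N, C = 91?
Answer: -273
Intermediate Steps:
n(0, -3)*C = -3*91 = -273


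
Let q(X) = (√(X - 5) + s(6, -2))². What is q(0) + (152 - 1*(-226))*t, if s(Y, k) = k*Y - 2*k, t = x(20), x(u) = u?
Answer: 7619 - 16*I*√5 ≈ 7619.0 - 35.777*I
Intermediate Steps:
t = 20
s(Y, k) = -2*k + Y*k (s(Y, k) = Y*k - 2*k = -2*k + Y*k)
q(X) = (-8 + √(-5 + X))² (q(X) = (√(X - 5) - 2*(-2 + 6))² = (√(-5 + X) - 2*4)² = (√(-5 + X) - 8)² = (-8 + √(-5 + X))²)
q(0) + (152 - 1*(-226))*t = (-8 + √(-5 + 0))² + (152 - 1*(-226))*20 = (-8 + √(-5))² + (152 + 226)*20 = (-8 + I*√5)² + 378*20 = (-8 + I*√5)² + 7560 = 7560 + (-8 + I*√5)²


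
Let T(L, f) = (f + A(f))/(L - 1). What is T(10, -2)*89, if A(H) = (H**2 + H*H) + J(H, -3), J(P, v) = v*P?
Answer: 356/3 ≈ 118.67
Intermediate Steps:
J(P, v) = P*v
A(H) = -3*H + 2*H**2 (A(H) = (H**2 + H*H) + H*(-3) = (H**2 + H**2) - 3*H = 2*H**2 - 3*H = -3*H + 2*H**2)
T(L, f) = (f + f*(-3 + 2*f))/(-1 + L) (T(L, f) = (f + f*(-3 + 2*f))/(L - 1) = (f + f*(-3 + 2*f))/(-1 + L))
T(10, -2)*89 = (2*(-2)*(-1 - 2)/(-1 + 10))*89 = (2*(-2)*(-3)/9)*89 = (2*(-2)*(1/9)*(-3))*89 = (4/3)*89 = 356/3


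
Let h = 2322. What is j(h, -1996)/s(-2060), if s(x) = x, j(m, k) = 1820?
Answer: -91/103 ≈ -0.88350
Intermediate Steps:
j(h, -1996)/s(-2060) = 1820/(-2060) = 1820*(-1/2060) = -91/103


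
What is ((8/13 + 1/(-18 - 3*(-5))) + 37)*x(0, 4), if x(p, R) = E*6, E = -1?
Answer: -102716/455 ≈ -225.75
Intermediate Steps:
x(p, R) = -6 (x(p, R) = -1*6 = -6)
((8/13 + 1/(-18 - 3*(-5))) + 37)*x(0, 4) = ((8/13 + 1/(-18 - 3*(-5))) + 37)*(-6) = ((8*(1/13) - ⅕/(-21)) + 37)*(-6) = ((8/13 - 1/21*(-⅕)) + 37)*(-6) = ((8/13 + 1/105) + 37)*(-6) = (853/1365 + 37)*(-6) = (51358/1365)*(-6) = -102716/455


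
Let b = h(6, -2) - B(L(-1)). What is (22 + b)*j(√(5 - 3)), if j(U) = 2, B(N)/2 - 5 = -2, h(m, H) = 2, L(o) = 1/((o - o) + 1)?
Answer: 36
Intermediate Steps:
L(o) = 1 (L(o) = 1/(0 + 1) = 1/1 = 1)
B(N) = 6 (B(N) = 10 + 2*(-2) = 10 - 4 = 6)
b = -4 (b = 2 - 1*6 = 2 - 6 = -4)
(22 + b)*j(√(5 - 3)) = (22 - 4)*2 = 18*2 = 36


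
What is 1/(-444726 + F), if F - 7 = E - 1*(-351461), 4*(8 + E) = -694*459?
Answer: -2/345805 ≈ -5.7836e-6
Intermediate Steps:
E = -159289/2 (E = -8 + (-694*459)/4 = -8 + (1/4)*(-318546) = -8 - 159273/2 = -159289/2 ≈ -79645.)
F = 543647/2 (F = 7 + (-159289/2 - 1*(-351461)) = 7 + (-159289/2 + 351461) = 7 + 543633/2 = 543647/2 ≈ 2.7182e+5)
1/(-444726 + F) = 1/(-444726 + 543647/2) = 1/(-345805/2) = -2/345805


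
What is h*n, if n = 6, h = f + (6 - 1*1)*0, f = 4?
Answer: 24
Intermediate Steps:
h = 4 (h = 4 + (6 - 1*1)*0 = 4 + (6 - 1)*0 = 4 + 5*0 = 4 + 0 = 4)
h*n = 4*6 = 24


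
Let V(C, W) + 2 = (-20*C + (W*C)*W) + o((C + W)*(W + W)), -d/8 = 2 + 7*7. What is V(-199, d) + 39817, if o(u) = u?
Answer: -32587229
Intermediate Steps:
d = -408 (d = -8*(2 + 7*7) = -8*(2 + 49) = -8*51 = -408)
V(C, W) = -2 - 20*C + C*W² + 2*W*(C + W) (V(C, W) = -2 + ((-20*C + (W*C)*W) + (C + W)*(W + W)) = -2 + ((-20*C + (C*W)*W) + (C + W)*(2*W)) = -2 + ((-20*C + C*W²) + 2*W*(C + W)) = -2 + (-20*C + C*W² + 2*W*(C + W)) = -2 - 20*C + C*W² + 2*W*(C + W))
V(-199, d) + 39817 = (-2 - 20*(-199) - 199*(-408)² + 2*(-408)*(-199 - 408)) + 39817 = (-2 + 3980 - 199*166464 + 2*(-408)*(-607)) + 39817 = (-2 + 3980 - 33126336 + 495312) + 39817 = -32627046 + 39817 = -32587229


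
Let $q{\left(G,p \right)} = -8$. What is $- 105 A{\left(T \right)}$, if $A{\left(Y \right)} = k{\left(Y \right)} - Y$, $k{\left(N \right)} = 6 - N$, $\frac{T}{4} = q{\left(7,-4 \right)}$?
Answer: $-7350$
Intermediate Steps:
$T = -32$ ($T = 4 \left(-8\right) = -32$)
$A{\left(Y \right)} = 6 - 2 Y$ ($A{\left(Y \right)} = \left(6 - Y\right) - Y = 6 - 2 Y$)
$- 105 A{\left(T \right)} = - 105 \left(6 - -64\right) = - 105 \left(6 + 64\right) = \left(-105\right) 70 = -7350$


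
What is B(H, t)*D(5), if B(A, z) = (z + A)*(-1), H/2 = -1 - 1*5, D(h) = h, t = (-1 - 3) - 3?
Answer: 95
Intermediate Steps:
t = -7 (t = -4 - 3 = -7)
H = -12 (H = 2*(-1 - 1*5) = 2*(-1 - 5) = 2*(-6) = -12)
B(A, z) = -A - z (B(A, z) = (A + z)*(-1) = -A - z)
B(H, t)*D(5) = (-1*(-12) - 1*(-7))*5 = (12 + 7)*5 = 19*5 = 95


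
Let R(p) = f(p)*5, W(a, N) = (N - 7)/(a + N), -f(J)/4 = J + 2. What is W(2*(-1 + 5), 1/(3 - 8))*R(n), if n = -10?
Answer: -1920/13 ≈ -147.69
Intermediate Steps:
f(J) = -8 - 4*J (f(J) = -4*(J + 2) = -4*(2 + J) = -8 - 4*J)
W(a, N) = (-7 + N)/(N + a)
R(p) = -40 - 20*p (R(p) = (-8 - 4*p)*5 = -40 - 20*p)
W(2*(-1 + 5), 1/(3 - 8))*R(n) = ((-7 + 1/(3 - 8))/(1/(3 - 8) + 2*(-1 + 5)))*(-40 - 20*(-10)) = ((-7 + 1/(-5))/(1/(-5) + 2*4))*(-40 + 200) = ((-7 - 1/5)/(-1/5 + 8))*160 = (-36/5/(39/5))*160 = ((5/39)*(-36/5))*160 = -12/13*160 = -1920/13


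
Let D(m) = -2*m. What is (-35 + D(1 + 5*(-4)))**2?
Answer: 9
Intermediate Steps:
(-35 + D(1 + 5*(-4)))**2 = (-35 - 2*(1 + 5*(-4)))**2 = (-35 - 2*(1 - 20))**2 = (-35 - 2*(-19))**2 = (-35 + 38)**2 = 3**2 = 9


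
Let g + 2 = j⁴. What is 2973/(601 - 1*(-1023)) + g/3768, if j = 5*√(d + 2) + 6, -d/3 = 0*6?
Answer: 4362865/764904 + 430*√2/157 ≈ 9.5771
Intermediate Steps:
d = 0 (d = -0*6 = -3*0 = 0)
j = 6 + 5*√2 (j = 5*√(0 + 2) + 6 = 5*√2 + 6 = 6 + 5*√2 ≈ 13.071)
g = -2 + (6 + 5*√2)⁴ ≈ 29189.
2973/(601 - 1*(-1023)) + g/3768 = 2973/(601 - 1*(-1023)) + (14594 + 10320*√2)/3768 = 2973/(601 + 1023) + (14594 + 10320*√2)*(1/3768) = 2973/1624 + (7297/1884 + 430*√2/157) = 4362865/764904 + 430*√2/157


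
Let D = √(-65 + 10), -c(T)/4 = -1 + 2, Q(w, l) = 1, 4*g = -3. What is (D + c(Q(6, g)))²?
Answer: (4 - I*√55)² ≈ -39.0 - 59.33*I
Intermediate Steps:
g = -¾ (g = (¼)*(-3) = -¾ ≈ -0.75000)
c(T) = -4 (c(T) = -4*(-1 + 2) = -4*1 = -4)
D = I*√55 (D = √(-55) = I*√55 ≈ 7.4162*I)
(D + c(Q(6, g)))² = (I*√55 - 4)² = (-4 + I*√55)²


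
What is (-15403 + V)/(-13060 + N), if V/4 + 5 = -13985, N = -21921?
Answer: 71363/34981 ≈ 2.0401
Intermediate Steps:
V = -55960 (V = -20 + 4*(-13985) = -20 - 55940 = -55960)
(-15403 + V)/(-13060 + N) = (-15403 - 55960)/(-13060 - 21921) = -71363/(-34981) = -71363*(-1/34981) = 71363/34981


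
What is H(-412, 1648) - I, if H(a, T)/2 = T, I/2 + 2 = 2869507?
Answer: -5735714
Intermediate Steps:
I = 5739010 (I = -4 + 2*2869507 = -4 + 5739014 = 5739010)
H(a, T) = 2*T
H(-412, 1648) - I = 2*1648 - 1*5739010 = 3296 - 5739010 = -5735714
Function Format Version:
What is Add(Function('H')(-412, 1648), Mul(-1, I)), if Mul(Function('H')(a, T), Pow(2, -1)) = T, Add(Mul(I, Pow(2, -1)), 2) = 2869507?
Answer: -5735714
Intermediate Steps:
I = 5739010 (I = Add(-4, Mul(2, 2869507)) = Add(-4, 5739014) = 5739010)
Function('H')(a, T) = Mul(2, T)
Add(Function('H')(-412, 1648), Mul(-1, I)) = Add(Mul(2, 1648), Mul(-1, 5739010)) = Add(3296, -5739010) = -5735714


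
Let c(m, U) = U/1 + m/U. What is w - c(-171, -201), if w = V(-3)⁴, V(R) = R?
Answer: 18837/67 ≈ 281.15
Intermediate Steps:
c(m, U) = U + m/U (c(m, U) = U*1 + m/U = U + m/U)
w = 81 (w = (-3)⁴ = 81)
w - c(-171, -201) = 81 - (-201 - 171/(-201)) = 81 - (-201 - 171*(-1/201)) = 81 - (-201 + 57/67) = 81 - 1*(-13410/67) = 81 + 13410/67 = 18837/67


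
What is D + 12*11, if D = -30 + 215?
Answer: 317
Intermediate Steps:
D = 185
D + 12*11 = 185 + 12*11 = 185 + 132 = 317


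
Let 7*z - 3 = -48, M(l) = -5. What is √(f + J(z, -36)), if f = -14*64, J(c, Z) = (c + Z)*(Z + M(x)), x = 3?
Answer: √41335/7 ≈ 29.044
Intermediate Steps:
z = -45/7 (z = 3/7 + (⅐)*(-48) = 3/7 - 48/7 = -45/7 ≈ -6.4286)
J(c, Z) = (-5 + Z)*(Z + c) (J(c, Z) = (c + Z)*(Z - 5) = (Z + c)*(-5 + Z) = (-5 + Z)*(Z + c))
f = -896
√(f + J(z, -36)) = √(-896 + ((-36)² - 5*(-36) - 5*(-45/7) - 36*(-45/7))) = √(-896 + (1296 + 180 + 225/7 + 1620/7)) = √(-896 + 12177/7) = √(5905/7) = √41335/7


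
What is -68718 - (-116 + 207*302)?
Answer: -131116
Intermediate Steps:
-68718 - (-116 + 207*302) = -68718 - (-116 + 62514) = -68718 - 1*62398 = -68718 - 62398 = -131116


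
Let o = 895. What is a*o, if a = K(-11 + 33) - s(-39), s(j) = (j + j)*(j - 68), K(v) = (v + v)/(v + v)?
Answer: -7468775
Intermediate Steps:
K(v) = 1 (K(v) = (2*v)/((2*v)) = (2*v)*(1/(2*v)) = 1)
s(j) = 2*j*(-68 + j) (s(j) = (2*j)*(-68 + j) = 2*j*(-68 + j))
a = -8345 (a = 1 - 2*(-39)*(-68 - 39) = 1 - 2*(-39)*(-107) = 1 - 1*8346 = 1 - 8346 = -8345)
a*o = -8345*895 = -7468775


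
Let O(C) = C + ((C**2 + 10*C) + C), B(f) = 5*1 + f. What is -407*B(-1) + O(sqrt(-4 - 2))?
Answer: -1634 + 12*I*sqrt(6) ≈ -1634.0 + 29.394*I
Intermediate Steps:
B(f) = 5 + f
O(C) = C**2 + 12*C (O(C) = C + (C**2 + 11*C) = C**2 + 12*C)
-407*B(-1) + O(sqrt(-4 - 2)) = -407*(5 - 1) + sqrt(-4 - 2)*(12 + sqrt(-4 - 2)) = -407*4 + sqrt(-6)*(12 + sqrt(-6)) = -1628 + (I*sqrt(6))*(12 + I*sqrt(6)) = -1628 + I*sqrt(6)*(12 + I*sqrt(6))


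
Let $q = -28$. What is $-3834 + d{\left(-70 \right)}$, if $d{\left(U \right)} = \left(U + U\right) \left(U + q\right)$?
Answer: $9886$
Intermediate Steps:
$d{\left(U \right)} = 2 U \left(-28 + U\right)$ ($d{\left(U \right)} = \left(U + U\right) \left(U - 28\right) = 2 U \left(-28 + U\right)$)
$-3834 + d{\left(-70 \right)} = -3834 + 2 \left(-70\right) \left(-28 - 70\right) = -3834 + 2 \left(-70\right) \left(-98\right) = -3834 + 13720 = 9886$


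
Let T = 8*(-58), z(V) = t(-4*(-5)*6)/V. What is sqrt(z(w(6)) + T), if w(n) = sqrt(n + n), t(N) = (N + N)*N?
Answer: 4*sqrt(-29 + 300*sqrt(3)) ≈ 88.599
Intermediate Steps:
t(N) = 2*N**2 (t(N) = (2*N)*N = 2*N**2)
w(n) = sqrt(2)*sqrt(n) (w(n) = sqrt(2*n) = sqrt(2)*sqrt(n))
z(V) = 28800/V (z(V) = (2*(-4*(-5)*6)**2)/V = (2*(20*6)**2)/V = (2*120**2)/V = (2*14400)/V = 28800/V)
T = -464
sqrt(z(w(6)) + T) = sqrt(28800/((sqrt(2)*sqrt(6))) - 464) = sqrt(28800/((2*sqrt(3))) - 464) = sqrt(28800*(sqrt(3)/6) - 464) = sqrt(4800*sqrt(3) - 464) = sqrt(-464 + 4800*sqrt(3))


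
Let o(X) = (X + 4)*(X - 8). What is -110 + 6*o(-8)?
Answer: 274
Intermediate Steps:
o(X) = (-8 + X)*(4 + X) (o(X) = (4 + X)*(-8 + X) = (-8 + X)*(4 + X))
-110 + 6*o(-8) = -110 + 6*(-32 + (-8)² - 4*(-8)) = -110 + 6*(-32 + 64 + 32) = -110 + 6*64 = -110 + 384 = 274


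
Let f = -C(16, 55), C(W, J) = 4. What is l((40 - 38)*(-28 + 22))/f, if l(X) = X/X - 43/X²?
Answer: -101/576 ≈ -0.17535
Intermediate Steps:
f = -4 (f = -1*4 = -4)
l(X) = 1 - 43/X²
l((40 - 38)*(-28 + 22))/f = (1 - 43*1/((-28 + 22)²*(40 - 38)²))/(-4) = (1 - 43/(2*(-6))²)*(-¼) = (1 - 43/(-12)²)*(-¼) = (1 - 43*1/144)*(-¼) = (1 - 43/144)*(-¼) = (101/144)*(-¼) = -101/576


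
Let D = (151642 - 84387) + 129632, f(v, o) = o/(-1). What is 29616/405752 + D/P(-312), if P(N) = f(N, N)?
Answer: 3329022259/5274776 ≈ 631.12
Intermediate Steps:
f(v, o) = -o (f(v, o) = o*(-1) = -o)
P(N) = -N
D = 196887 (D = 67255 + 129632 = 196887)
29616/405752 + D/P(-312) = 29616/405752 + 196887/((-1*(-312))) = 29616*(1/405752) + 196887/312 = 3702/50719 + 196887*(1/312) = 3702/50719 + 65629/104 = 3329022259/5274776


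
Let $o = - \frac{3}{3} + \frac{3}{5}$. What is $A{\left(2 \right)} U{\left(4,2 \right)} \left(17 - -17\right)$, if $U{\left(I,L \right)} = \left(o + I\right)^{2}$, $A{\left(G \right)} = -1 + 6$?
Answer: $\frac{11016}{5} \approx 2203.2$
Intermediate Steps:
$A{\left(G \right)} = 5$
$o = - \frac{2}{5}$ ($o = \left(-3\right) \frac{1}{3} + 3 \cdot \frac{1}{5} = -1 + \frac{3}{5} = - \frac{2}{5} \approx -0.4$)
$U{\left(I,L \right)} = \left(- \frac{2}{5} + I\right)^{2}$
$A{\left(2 \right)} U{\left(4,2 \right)} \left(17 - -17\right) = 5 \frac{\left(-2 + 5 \cdot 4\right)^{2}}{25} \left(17 - -17\right) = 5 \frac{\left(-2 + 20\right)^{2}}{25} \left(17 + 17\right) = 5 \frac{18^{2}}{25} \cdot 34 = 5 \cdot \frac{1}{25} \cdot 324 \cdot 34 = 5 \cdot \frac{324}{25} \cdot 34 = \frac{324}{5} \cdot 34 = \frac{11016}{5}$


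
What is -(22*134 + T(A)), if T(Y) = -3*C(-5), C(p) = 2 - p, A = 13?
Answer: -2927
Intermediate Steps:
T(Y) = -21 (T(Y) = -3*(2 - 1*(-5)) = -3*(2 + 5) = -3*7 = -21)
-(22*134 + T(A)) = -(22*134 - 21) = -(2948 - 21) = -1*2927 = -2927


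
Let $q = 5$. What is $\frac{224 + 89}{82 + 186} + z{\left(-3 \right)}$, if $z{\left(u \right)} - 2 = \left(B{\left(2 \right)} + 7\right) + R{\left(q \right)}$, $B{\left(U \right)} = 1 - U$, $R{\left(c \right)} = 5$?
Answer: $\frac{3797}{268} \approx 14.168$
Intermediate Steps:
$z{\left(u \right)} = 13$ ($z{\left(u \right)} = 2 + \left(\left(\left(1 - 2\right) + 7\right) + 5\right) = 2 + \left(\left(-1 + 7\right) + 5\right) = 2 + \left(6 + 5\right) = 2 + 11 = 13$)
$\frac{224 + 89}{82 + 186} + z{\left(-3 \right)} = \frac{224 + 89}{82 + 186} + 13 = \frac{313}{268} + 13 = \frac{3797}{268}$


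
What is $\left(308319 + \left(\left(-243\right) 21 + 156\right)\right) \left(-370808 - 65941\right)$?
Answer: $-132497417628$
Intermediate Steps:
$\left(308319 + \left(\left(-243\right) 21 + 156\right)\right) \left(-370808 - 65941\right) = \left(308319 + \left(-5103 + 156\right)\right) \left(-436749\right) = \left(308319 - 4947\right) \left(-436749\right) = 303372 \left(-436749\right) = -132497417628$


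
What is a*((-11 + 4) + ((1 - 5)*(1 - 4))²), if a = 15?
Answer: 2055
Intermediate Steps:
a*((-11 + 4) + ((1 - 5)*(1 - 4))²) = 15*((-11 + 4) + ((1 - 5)*(1 - 4))²) = 15*(-7 + (-4*(-3))²) = 15*(-7 + 12²) = 15*(-7 + 144) = 15*137 = 2055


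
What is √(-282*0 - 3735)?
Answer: 3*I*√415 ≈ 61.115*I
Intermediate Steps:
√(-282*0 - 3735) = √(0 - 3735) = √(-3735) = 3*I*√415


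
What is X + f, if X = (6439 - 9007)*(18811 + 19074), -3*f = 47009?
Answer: -291913049/3 ≈ -9.7304e+7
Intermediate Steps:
f = -47009/3 (f = -1/3*47009 = -47009/3 ≈ -15670.)
X = -97288680 (X = -2568*37885 = -97288680)
X + f = -97288680 - 47009/3 = -291913049/3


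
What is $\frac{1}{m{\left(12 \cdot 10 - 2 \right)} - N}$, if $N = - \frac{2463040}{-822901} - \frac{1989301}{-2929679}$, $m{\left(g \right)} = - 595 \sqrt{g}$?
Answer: $\frac{1255466038392529598804307}{14282430962018561335288098370037} - \frac{203424520328433159935579435 \sqrt{118}}{14282430962018561335288098370037} \approx -0.00015463$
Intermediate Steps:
$N = \frac{8852914346361}{2410835778779}$ ($N = \left(-2463040\right) \left(- \frac{1}{822901}\right) - - \frac{1989301}{2929679} = \frac{2463040}{822901} + \frac{1989301}{2929679} = \frac{8852914346361}{2410835778779} \approx 3.6721$)
$\frac{1}{m{\left(12 \cdot 10 - 2 \right)} - N} = \frac{1}{- 595 \sqrt{12 \cdot 10 - 2} - \frac{8852914346361}{2410835778779}} = \frac{1}{- 595 \sqrt{120 - 2} - \frac{8852914346361}{2410835778779}} = \frac{1}{- 595 \sqrt{118} - \frac{8852914346361}{2410835778779}} = \frac{1}{- \frac{8852914346361}{2410835778779} - 595 \sqrt{118}}$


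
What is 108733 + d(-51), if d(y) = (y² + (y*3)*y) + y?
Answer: 119086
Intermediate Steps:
d(y) = y + 4*y² (d(y) = (y² + (3*y)*y) + y = (y² + 3*y²) + y = 4*y² + y = y + 4*y²)
108733 + d(-51) = 108733 - 51*(1 + 4*(-51)) = 108733 - 51*(1 - 204) = 108733 - 51*(-203) = 108733 + 10353 = 119086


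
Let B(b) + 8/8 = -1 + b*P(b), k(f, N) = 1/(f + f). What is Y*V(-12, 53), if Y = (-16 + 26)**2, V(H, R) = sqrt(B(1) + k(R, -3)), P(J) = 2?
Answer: 50*sqrt(106)/53 ≈ 9.7129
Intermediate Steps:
k(f, N) = 1/(2*f)
B(b) = -2 + 2*b (B(b) = -1 + (-1 + b*2) = -1 + (-1 + 2*b) = -2 + 2*b)
V(H, R) = sqrt(2)*sqrt(1/R)/2 (V(H, R) = sqrt((-2 + 2*1) + 1/(2*R)) = sqrt((-2 + 2) + 1/(2*R)) = sqrt(0 + 1/(2*R)) = sqrt(1/(2*R)) = sqrt(2)*sqrt(1/R)/2)
Y = 100 (Y = 10**2 = 100)
Y*V(-12, 53) = 100*(sqrt(2)*sqrt(1/53)/2) = 100*(sqrt(2)*(sqrt(53)/53)/2) = 100*(sqrt(106)/106) = 50*sqrt(106)/53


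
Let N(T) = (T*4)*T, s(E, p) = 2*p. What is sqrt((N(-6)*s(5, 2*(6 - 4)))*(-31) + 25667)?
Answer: 7*I*sqrt(205) ≈ 100.22*I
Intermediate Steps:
N(T) = 4*T**2 (N(T) = (4*T)*T = 4*T**2)
sqrt((N(-6)*s(5, 2*(6 - 4)))*(-31) + 25667) = sqrt(((4*(-6)**2)*(2*(2*(6 - 4))))*(-31) + 25667) = sqrt(((4*36)*(2*(2*2)))*(-31) + 25667) = sqrt((144*(2*4))*(-31) + 25667) = sqrt((144*8)*(-31) + 25667) = sqrt(1152*(-31) + 25667) = sqrt(-35712 + 25667) = sqrt(-10045) = 7*I*sqrt(205)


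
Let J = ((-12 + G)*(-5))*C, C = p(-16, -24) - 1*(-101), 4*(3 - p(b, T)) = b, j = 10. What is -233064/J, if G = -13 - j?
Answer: -2158/175 ≈ -12.331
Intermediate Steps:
p(b, T) = 3 - b/4
G = -23 (G = -13 - 1*10 = -13 - 10 = -23)
C = 108 (C = (3 - ¼*(-16)) - 1*(-101) = (3 + 4) + 101 = 7 + 101 = 108)
J = 18900 (J = ((-12 - 23)*(-5))*108 = -35*(-5)*108 = 175*108 = 18900)
-233064/J = -233064/18900 = -233064*1/18900 = -2158/175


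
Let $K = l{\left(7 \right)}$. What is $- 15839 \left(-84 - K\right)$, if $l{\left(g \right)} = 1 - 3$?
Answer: $1298798$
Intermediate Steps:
$l{\left(g \right)} = -2$
$K = -2$
$- 15839 \left(-84 - K\right) = - 15839 \left(-84 - -2\right) = - 15839 \left(-84 + 2\right) = \left(-15839\right) \left(-82\right) = 1298798$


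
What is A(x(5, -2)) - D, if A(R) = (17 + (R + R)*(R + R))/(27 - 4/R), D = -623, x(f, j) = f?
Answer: 82198/131 ≈ 627.47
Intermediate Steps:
A(R) = (17 + 4*R**2)/(27 - 4/R) (A(R) = (17 + (2*R)*(2*R))/(27 - 4/R) = (17 + 4*R**2)/(27 - 4/R))
A(x(5, -2)) - D = 5*(17 + 4*5**2)/(-4 + 27*5) - 1*(-623) = 5*(17 + 4*25)/(-4 + 135) + 623 = 5*(17 + 100)/131 + 623 = 5*(1/131)*117 + 623 = 585/131 + 623 = 82198/131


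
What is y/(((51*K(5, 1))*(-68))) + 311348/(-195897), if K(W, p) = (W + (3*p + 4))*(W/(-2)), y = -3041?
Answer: -10996122899/6793707960 ≈ -1.6186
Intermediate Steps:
K(W, p) = -W*(4 + W + 3*p)/2 (K(W, p) = (W + (4 + 3*p))*(W*(-½)) = (4 + W + 3*p)*(-W/2) = -W*(4 + W + 3*p)/2)
y/(((51*K(5, 1))*(-68))) + 311348/(-195897) = -3041*1/(8670*(4 + 5 + 3*1)) + 311348/(-195897) = -3041*1/(8670*(4 + 5 + 3)) + 311348*(-1/195897) = -3041/((51*(-½*5*12))*(-68)) - 311348/195897 = -3041/((51*(-30))*(-68)) - 311348/195897 = -3041/((-1530*(-68))) - 311348/195897 = -3041/104040 - 311348/195897 = -10996122899/6793707960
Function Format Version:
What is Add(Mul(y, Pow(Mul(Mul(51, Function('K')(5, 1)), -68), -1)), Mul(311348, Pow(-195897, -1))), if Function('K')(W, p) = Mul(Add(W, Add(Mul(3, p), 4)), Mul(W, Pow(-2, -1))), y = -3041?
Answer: Rational(-10996122899, 6793707960) ≈ -1.6186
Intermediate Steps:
Function('K')(W, p) = Mul(Rational(-1, 2), W, Add(4, W, Mul(3, p))) (Function('K')(W, p) = Mul(Add(W, Add(4, Mul(3, p))), Mul(W, Rational(-1, 2))) = Mul(Add(4, W, Mul(3, p)), Mul(Rational(-1, 2), W)) = Mul(Rational(-1, 2), W, Add(4, W, Mul(3, p))))
Add(Mul(y, Pow(Mul(Mul(51, Function('K')(5, 1)), -68), -1)), Mul(311348, Pow(-195897, -1))) = Add(Mul(-3041, Pow(Mul(Mul(51, Mul(Rational(-1, 2), 5, Add(4, 5, Mul(3, 1)))), -68), -1)), Mul(311348, Pow(-195897, -1))) = Add(Mul(-3041, Pow(Mul(Mul(51, Mul(Rational(-1, 2), 5, Add(4, 5, 3))), -68), -1)), Mul(311348, Rational(-1, 195897))) = Add(Mul(-3041, Pow(Mul(Mul(51, Mul(Rational(-1, 2), 5, 12)), -68), -1)), Rational(-311348, 195897)) = Add(Mul(-3041, Pow(Mul(Mul(51, -30), -68), -1)), Rational(-311348, 195897)) = Add(Mul(-3041, Pow(Mul(-1530, -68), -1)), Rational(-311348, 195897)) = Add(Mul(-3041, Pow(104040, -1)), Rational(-311348, 195897)) = Add(Mul(-3041, Rational(1, 104040)), Rational(-311348, 195897)) = Add(Rational(-3041, 104040), Rational(-311348, 195897)) = Rational(-10996122899, 6793707960)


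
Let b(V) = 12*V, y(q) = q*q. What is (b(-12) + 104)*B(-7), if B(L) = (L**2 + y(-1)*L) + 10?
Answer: -2080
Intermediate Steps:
y(q) = q**2
B(L) = 10 + L + L**2 (B(L) = (L**2 + (-1)**2*L) + 10 = (L**2 + 1*L) + 10 = (L**2 + L) + 10 = (L + L**2) + 10 = 10 + L + L**2)
(b(-12) + 104)*B(-7) = (12*(-12) + 104)*(10 - 7 + (-7)**2) = (-144 + 104)*(10 - 7 + 49) = -40*52 = -2080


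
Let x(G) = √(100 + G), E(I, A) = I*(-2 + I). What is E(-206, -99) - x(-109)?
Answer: 42848 - 3*I ≈ 42848.0 - 3.0*I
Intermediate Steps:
E(-206, -99) - x(-109) = -206*(-2 - 206) - √(100 - 109) = -206*(-208) - √(-9) = 42848 - 3*I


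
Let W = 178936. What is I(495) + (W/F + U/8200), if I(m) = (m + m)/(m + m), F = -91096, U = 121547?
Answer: 1294019689/93373400 ≈ 13.859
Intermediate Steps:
I(m) = 1 (I(m) = (2*m)/((2*m)) = (2*m)*(1/(2*m)) = 1)
I(495) + (W/F + U/8200) = 1 + (178936/(-91096) + 121547/8200) = 1 + (178936*(-1/91096) + 121547*(1/8200)) = 1 + (-22367/11387 + 121547/8200) = 1 + 1200646289/93373400 = 1294019689/93373400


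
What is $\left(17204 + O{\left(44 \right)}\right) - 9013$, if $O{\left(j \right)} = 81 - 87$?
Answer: $8185$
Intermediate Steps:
$O{\left(j \right)} = -6$ ($O{\left(j \right)} = 81 - 87 = -6$)
$\left(17204 + O{\left(44 \right)}\right) - 9013 = \left(17204 - 6\right) - 9013 = 17198 - 9013 = 8185$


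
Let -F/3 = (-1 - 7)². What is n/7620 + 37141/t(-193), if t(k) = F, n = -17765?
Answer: -4773755/24384 ≈ -195.77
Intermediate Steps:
F = -192 (F = -3*(-1 - 7)² = -3*(-8)² = -3*64 = -192)
t(k) = -192
n/7620 + 37141/t(-193) = -17765/7620 + 37141/(-192) = -17765*1/7620 + 37141*(-1/192) = -3553/1524 - 37141/192 = -4773755/24384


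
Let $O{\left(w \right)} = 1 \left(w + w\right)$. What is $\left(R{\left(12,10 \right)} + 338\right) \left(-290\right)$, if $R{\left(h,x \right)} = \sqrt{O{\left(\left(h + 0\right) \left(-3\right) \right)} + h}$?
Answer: $-98020 - 580 i \sqrt{15} \approx -98020.0 - 2246.3 i$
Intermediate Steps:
$O{\left(w \right)} = 2 w$ ($O{\left(w \right)} = 1 \cdot 2 w = 2 w$)
$R{\left(h,x \right)} = \sqrt{5} \sqrt{- h}$ ($R{\left(h,x \right)} = \sqrt{2 \left(h + 0\right) \left(-3\right) + h} = \sqrt{2 h \left(-3\right) + h} = \sqrt{2 \left(- 3 h\right) + h} = \sqrt{- 6 h + h} = \sqrt{- 5 h} = \sqrt{5} \sqrt{- h}$)
$\left(R{\left(12,10 \right)} + 338\right) \left(-290\right) = \left(\sqrt{5} \sqrt{\left(-1\right) 12} + 338\right) \left(-290\right) = \left(\sqrt{5} \sqrt{-12} + 338\right) \left(-290\right) = \left(\sqrt{5} \cdot 2 i \sqrt{3} + 338\right) \left(-290\right) = \left(2 i \sqrt{15} + 338\right) \left(-290\right) = \left(338 + 2 i \sqrt{15}\right) \left(-290\right) = -98020 - 580 i \sqrt{15}$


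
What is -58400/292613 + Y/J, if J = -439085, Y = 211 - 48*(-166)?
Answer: -28035845727/128481979105 ≈ -0.21821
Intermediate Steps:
Y = 8179 (Y = 211 + 7968 = 8179)
-58400/292613 + Y/J = -58400/292613 + 8179/(-439085) = -58400*1/292613 + 8179*(-1/439085) = -58400/292613 - 8179/439085 = -28035845727/128481979105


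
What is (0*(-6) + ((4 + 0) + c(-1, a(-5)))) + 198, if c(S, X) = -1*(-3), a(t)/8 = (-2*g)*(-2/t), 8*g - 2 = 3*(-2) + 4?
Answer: 205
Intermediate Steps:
g = 0 (g = ¼ + (3*(-2) + 4)/8 = ¼ + (-6 + 4)/8 = ¼ + (⅛)*(-2) = ¼ - ¼ = 0)
a(t) = 0 (a(t) = 8*((-2*0)*(-2/t)) = 8*(0*(-2/t)) = 8*0 = 0)
c(S, X) = 3
(0*(-6) + ((4 + 0) + c(-1, a(-5)))) + 198 = (0*(-6) + ((4 + 0) + 3)) + 198 = (0 + (4 + 3)) + 198 = (0 + 7) + 198 = 7 + 198 = 205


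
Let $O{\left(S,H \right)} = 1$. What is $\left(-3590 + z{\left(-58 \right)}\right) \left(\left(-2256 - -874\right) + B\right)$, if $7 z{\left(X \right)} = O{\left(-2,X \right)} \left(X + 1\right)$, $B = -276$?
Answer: $\frac{41760046}{7} \approx 5.9657 \cdot 10^{6}$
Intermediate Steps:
$z{\left(X \right)} = \frac{1}{7} + \frac{X}{7}$ ($z{\left(X \right)} = \frac{1 \left(X + 1\right)}{7} = \frac{1 \left(1 + X\right)}{7} = \frac{1 + X}{7} = \frac{1}{7} + \frac{X}{7}$)
$\left(-3590 + z{\left(-58 \right)}\right) \left(\left(-2256 - -874\right) + B\right) = \left(-3590 + \left(\frac{1}{7} + \frac{1}{7} \left(-58\right)\right)\right) \left(\left(-2256 - -874\right) - 276\right) = \left(-3590 + \left(\frac{1}{7} - \frac{58}{7}\right)\right) \left(\left(-2256 + 874\right) - 276\right) = \left(-3590 - \frac{57}{7}\right) \left(-1382 - 276\right) = \left(- \frac{25187}{7}\right) \left(-1658\right) = \frac{41760046}{7}$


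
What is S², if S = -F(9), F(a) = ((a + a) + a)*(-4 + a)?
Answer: 18225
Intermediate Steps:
F(a) = 3*a*(-4 + a) (F(a) = (2*a + a)*(-4 + a) = (3*a)*(-4 + a) = 3*a*(-4 + a))
S = -135 (S = -3*9*(-4 + 9) = -3*9*5 = -1*135 = -135)
S² = (-135)² = 18225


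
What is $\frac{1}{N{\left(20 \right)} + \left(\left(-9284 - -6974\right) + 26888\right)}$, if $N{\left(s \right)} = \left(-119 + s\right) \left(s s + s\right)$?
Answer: $- \frac{1}{17002} \approx -5.8817 \cdot 10^{-5}$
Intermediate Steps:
$N{\left(s \right)} = \left(-119 + s\right) \left(s + s^{2}\right)$ ($N{\left(s \right)} = \left(-119 + s\right) \left(s^{2} + s\right) = \left(-119 + s\right) \left(s + s^{2}\right)$)
$\frac{1}{N{\left(20 \right)} + \left(\left(-9284 - -6974\right) + 26888\right)} = \frac{1}{20 \left(-119 + 20^{2} - 2360\right) + \left(\left(-9284 - -6974\right) + 26888\right)} = \frac{1}{20 \left(-119 + 400 - 2360\right) + \left(\left(-9284 + 6974\right) + 26888\right)} = \frac{1}{20 \left(-2079\right) + \left(-2310 + 26888\right)} = \frac{1}{-41580 + 24578} = \frac{1}{-17002} = - \frac{1}{17002}$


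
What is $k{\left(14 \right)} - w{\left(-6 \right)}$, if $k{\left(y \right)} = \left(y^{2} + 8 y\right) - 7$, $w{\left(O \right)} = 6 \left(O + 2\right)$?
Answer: $325$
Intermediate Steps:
$w{\left(O \right)} = 12 + 6 O$ ($w{\left(O \right)} = 6 \left(2 + O\right) = 12 + 6 O$)
$k{\left(y \right)} = -7 + y^{2} + 8 y$
$k{\left(14 \right)} - w{\left(-6 \right)} = \left(-7 + 14^{2} + 8 \cdot 14\right) - \left(12 + 6 \left(-6\right)\right) = \left(-7 + 196 + 112\right) - \left(12 - 36\right) = 301 - -24 = 301 + 24 = 325$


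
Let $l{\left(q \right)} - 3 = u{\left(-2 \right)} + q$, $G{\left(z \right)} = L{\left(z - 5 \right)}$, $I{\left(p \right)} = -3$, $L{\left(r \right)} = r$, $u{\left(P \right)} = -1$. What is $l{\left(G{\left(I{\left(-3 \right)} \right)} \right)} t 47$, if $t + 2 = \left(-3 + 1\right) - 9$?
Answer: $3666$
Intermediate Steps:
$t = -13$ ($t = -2 + \left(\left(-3 + 1\right) - 9\right) = -2 - 11 = -13$)
$G{\left(z \right)} = -5 + z$ ($G{\left(z \right)} = z - 5 = -5 + z$)
$l{\left(q \right)} = 2 + q$ ($l{\left(q \right)} = 3 + \left(-1 + q\right) = 2 + q$)
$l{\left(G{\left(I{\left(-3 \right)} \right)} \right)} t 47 = \left(2 - 8\right) \left(-13\right) 47 = \left(-6\right) \left(-13\right) 47 = 78 \cdot 47 = 3666$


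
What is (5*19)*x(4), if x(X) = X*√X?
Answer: 760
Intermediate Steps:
x(X) = X^(3/2)
(5*19)*x(4) = (5*19)*4^(3/2) = 95*8 = 760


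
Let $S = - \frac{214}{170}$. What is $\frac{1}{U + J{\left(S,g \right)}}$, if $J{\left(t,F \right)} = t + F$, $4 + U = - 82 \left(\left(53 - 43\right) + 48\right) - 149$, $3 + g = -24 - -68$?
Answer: $- \frac{85}{413887} \approx -0.00020537$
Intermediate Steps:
$g = 41$ ($g = -3 - -44 = -3 + \left(-24 + 68\right) = -3 + 44 = 41$)
$U = -4909$ ($U = -4 - \left(149 + 82 \left(\left(53 - 43\right) + 48\right)\right) = -4 - \left(149 + 82 \left(10 + 48\right)\right) = -4 - 4905 = -4909$)
$S = - \frac{107}{85}$ ($S = \left(-214\right) \frac{1}{170} = - \frac{107}{85} \approx -1.2588$)
$J{\left(t,F \right)} = F + t$
$\frac{1}{U + J{\left(S,g \right)}} = \frac{1}{-4909 + \left(41 - \frac{107}{85}\right)} = \frac{1}{-4909 + \frac{3378}{85}} = \frac{1}{- \frac{413887}{85}} = - \frac{85}{413887}$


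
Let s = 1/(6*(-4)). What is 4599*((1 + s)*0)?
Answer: 0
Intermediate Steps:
s = -1/24 (s = 1/(-24) = -1/24 ≈ -0.041667)
4599*((1 + s)*0) = 4599*((1 - 1/24)*0) = 4599*((23/24)*0) = 4599*0 = 0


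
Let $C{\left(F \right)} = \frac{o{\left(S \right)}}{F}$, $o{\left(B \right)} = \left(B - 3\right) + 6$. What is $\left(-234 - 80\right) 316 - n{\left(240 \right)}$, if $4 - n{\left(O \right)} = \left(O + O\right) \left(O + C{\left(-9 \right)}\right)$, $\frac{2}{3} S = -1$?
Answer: $15892$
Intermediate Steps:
$S = - \frac{3}{2}$ ($S = \frac{3}{2} \left(-1\right) = - \frac{3}{2} \approx -1.5$)
$o{\left(B \right)} = 3 + B$ ($o{\left(B \right)} = \left(-3 + B\right) + 6 = 3 + B$)
$C{\left(F \right)} = \frac{3}{2 F}$ ($C{\left(F \right)} = \frac{3 - \frac{3}{2}}{F} = \frac{3}{2 F}$)
$n{\left(O \right)} = 4 - 2 O \left(- \frac{1}{6} + O\right)$ ($n{\left(O \right)} = 4 - \left(O + O\right) \left(O + \frac{3}{2 \left(-9\right)}\right) = 4 - 2 O \left(O + \frac{3}{2} \left(- \frac{1}{9}\right)\right) = 4 - 2 O \left(O - \frac{1}{6}\right) = 4 - 2 O \left(- \frac{1}{6} + O\right)$)
$\left(-234 - 80\right) 316 - n{\left(240 \right)} = \left(-234 - 80\right) 316 - \left(4 - 2 \cdot 240^{2} + \frac{1}{3} \cdot 240\right) = \left(-314\right) 316 - \left(4 - 115200 + 80\right) = -99224 - \left(4 - 115200 + 80\right) = -99224 - -115116 = -99224 + 115116 = 15892$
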